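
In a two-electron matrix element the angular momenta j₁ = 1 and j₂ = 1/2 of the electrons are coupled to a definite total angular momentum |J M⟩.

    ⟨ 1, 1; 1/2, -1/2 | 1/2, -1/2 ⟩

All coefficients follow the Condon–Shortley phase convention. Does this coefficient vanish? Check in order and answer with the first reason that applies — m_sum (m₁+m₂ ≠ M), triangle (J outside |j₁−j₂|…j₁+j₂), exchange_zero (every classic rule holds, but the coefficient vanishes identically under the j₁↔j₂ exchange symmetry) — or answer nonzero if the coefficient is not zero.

m-sum: m₁+m₂ = 1+(-1/2) = 1/2, M = -1/2  ✗ ⇒ coefficient is 0

m_sum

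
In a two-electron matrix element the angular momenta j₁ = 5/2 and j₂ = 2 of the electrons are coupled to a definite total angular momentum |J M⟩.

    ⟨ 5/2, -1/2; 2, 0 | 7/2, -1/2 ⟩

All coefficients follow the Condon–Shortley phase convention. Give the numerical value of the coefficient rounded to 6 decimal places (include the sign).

-0.195180  (= −√(4/105))

triangle: 1!*4!*3!/9! = 144/362880
(j±m)!: 2!*3!*2!*2!*3!*4! = 6912
prefactor² = (2J+1)*Δ*N² = 768/35
  k=0: +1/(0!*1!*3!*2!*1!*1!) = 1/12
  k=1: −1/(1!*0!*2!*1!*2!*2!) = -1/8
Σ = -1/24  ⇒  CG² = 768/35*(-1/24)² = 4/105
CG = −√(4/105) = -0.195180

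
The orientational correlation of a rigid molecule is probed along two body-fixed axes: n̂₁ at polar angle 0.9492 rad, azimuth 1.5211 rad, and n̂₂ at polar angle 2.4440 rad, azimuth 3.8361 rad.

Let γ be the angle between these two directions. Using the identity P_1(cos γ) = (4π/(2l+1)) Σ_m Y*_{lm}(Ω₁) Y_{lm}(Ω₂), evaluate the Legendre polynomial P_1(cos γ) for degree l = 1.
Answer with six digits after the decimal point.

-0.800039

Expand P_1 via completeness: Σ_{m} conj(Y_{1,m}) at Ω₁ times Y_{1,m} at Ω₂ —
  [-1]  conj(Y_{1,-1})(Ω₁) = 0.01395 + 0.28052j ; Y_{1,-1}(Ω₂) = -0.17053 + 0.14204j ; Δ = -0.04223 - 0.04586j
  [+0]  conj(Y_{1,0})(Ω₁) = 0.28453 + 0.00000j ; Y_{1,0}(Ω₂) = -0.37446 + 0.00000j ; Δ = -0.10655 + 0.00000j
  [+1]  conj(Y_{1,1})(Ω₁) = -0.01395 + 0.28052j ; Y_{1,1}(Ω₂) = 0.17053 + 0.14204j ; Δ = -0.04223 + 0.04586j
Σ over m = -0.19100 + 0.00000j; ×(4π/3) → -0.80004 + 0.00000j. Real part: -0.800039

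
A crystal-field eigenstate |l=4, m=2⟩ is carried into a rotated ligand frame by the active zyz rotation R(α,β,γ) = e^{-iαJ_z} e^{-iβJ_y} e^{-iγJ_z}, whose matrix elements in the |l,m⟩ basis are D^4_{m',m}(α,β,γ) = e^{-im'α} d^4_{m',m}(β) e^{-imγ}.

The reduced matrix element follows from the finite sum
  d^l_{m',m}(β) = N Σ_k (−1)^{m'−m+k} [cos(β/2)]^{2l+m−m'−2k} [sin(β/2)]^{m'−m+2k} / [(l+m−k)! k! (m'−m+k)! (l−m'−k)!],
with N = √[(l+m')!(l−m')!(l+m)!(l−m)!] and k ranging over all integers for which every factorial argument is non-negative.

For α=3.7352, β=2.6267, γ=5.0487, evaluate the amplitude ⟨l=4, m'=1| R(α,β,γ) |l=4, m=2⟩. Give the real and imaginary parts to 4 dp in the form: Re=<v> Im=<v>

Split into d^4_{1,2}(β=2.6267) × two z-phases.
With c≡cos(β/2)=0.254612 and s≡sin(β/2)=0.967043, N=[120·6·720·2]^{1/2}=1018.233765
k: max(0,(2)−(1))=1 … min(4+(2),4−(1))=3
  k=1: (−1)^0·1018.2338/(240)·0.2546^7·0.9670^1 = +0.000285
  k=2: (−1)^1·1018.2338/(48)·0.2546^5·0.9670^3 = -0.020528
  k=3: (−1)^2·1018.2338/(72)·0.2546^3·0.9670^5 = +0.197415
d^4_{1,2}(2.6267) = +0.000285 -0.020528 +0.197415 = +0.177172
D = (-0.828928+0.559355i)·(+0.177172)·(-0.782191+0.623039i) = +0.053130-0.169018i

Re=0.0531 Im=-0.1690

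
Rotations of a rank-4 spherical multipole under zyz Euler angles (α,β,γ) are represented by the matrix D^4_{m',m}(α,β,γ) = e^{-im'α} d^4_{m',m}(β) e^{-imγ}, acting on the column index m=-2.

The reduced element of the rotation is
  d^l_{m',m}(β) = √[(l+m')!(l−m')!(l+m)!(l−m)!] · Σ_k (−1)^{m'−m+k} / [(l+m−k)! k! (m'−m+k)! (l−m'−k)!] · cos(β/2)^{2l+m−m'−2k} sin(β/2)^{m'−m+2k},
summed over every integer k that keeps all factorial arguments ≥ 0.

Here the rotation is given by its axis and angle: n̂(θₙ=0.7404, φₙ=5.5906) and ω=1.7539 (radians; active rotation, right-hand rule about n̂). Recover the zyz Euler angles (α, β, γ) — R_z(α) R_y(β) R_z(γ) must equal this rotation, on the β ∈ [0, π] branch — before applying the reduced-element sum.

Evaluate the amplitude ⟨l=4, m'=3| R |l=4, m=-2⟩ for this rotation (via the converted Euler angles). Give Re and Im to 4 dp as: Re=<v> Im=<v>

Axis–angle → zyz. n̂ = (sinθₙcosφₙ, sinθₙsinφₙ, cosθₙ) = (+0.519158, -0.430741, +0.738199), ω = 1.7539.
R = I cosω + sinω [n̂]ₓ + (1−cosω) n̂n̂ᵀ gives
  R = [+0.136518, -0.990199, +0.029483; +0.461518, +0.037239, -0.886349; +0.876564, +0.134610, +0.462079]
β = atan2(√(R₁₃²+R₂₃²), R₃₃) = 1.090459; α = atan2(R₂₃, R₁₃) mod 2π = 4.745640; γ = atan2(R₃₂, −R₃₁) mod 2π = 2.989218
D^4_{3,-2}(4.7456,1.0905,2.9892) = e^{-i·3·4.7456}·d^4_{3,-2}(1.0905)·e^{-i·-2·2.9892}. Compute d first:
c=cos(1.090459/2)=0.855008, s=sin(1.090459/2)=0.518614; N=√[5040·1·2·720]=2693.993318
The bounds max(0,m−m')=0 and min(l+m,l−m')=1 give 2 terms
  k=0: (−1)^5·2693.9933/(240)·0.8550^3·0.5186^5 = -0.263220
  k=1: (−1)^6·2693.9933/(720)·0.8550^1·0.5186^7 = +0.032281
d^4_{3,-2}(1.0905) = -0.263220 +0.032281 = -0.230939
D = (-0.099587-0.995029i)·(-0.230939)·(+0.953922-0.300054i) = +0.090889+0.212302i

Re=0.0909 Im=0.2123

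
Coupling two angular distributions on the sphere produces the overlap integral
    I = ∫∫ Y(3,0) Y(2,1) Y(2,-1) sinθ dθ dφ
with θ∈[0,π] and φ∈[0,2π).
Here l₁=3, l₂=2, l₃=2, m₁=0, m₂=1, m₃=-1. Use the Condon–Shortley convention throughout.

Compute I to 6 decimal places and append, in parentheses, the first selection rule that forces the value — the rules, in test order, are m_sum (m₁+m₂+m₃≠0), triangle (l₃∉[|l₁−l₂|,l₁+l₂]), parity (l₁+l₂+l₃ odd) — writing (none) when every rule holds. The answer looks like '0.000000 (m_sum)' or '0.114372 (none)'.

L=7 odd ⇒ parity kills the (l;000) factor ⇒ I = 0

0.000000 (parity)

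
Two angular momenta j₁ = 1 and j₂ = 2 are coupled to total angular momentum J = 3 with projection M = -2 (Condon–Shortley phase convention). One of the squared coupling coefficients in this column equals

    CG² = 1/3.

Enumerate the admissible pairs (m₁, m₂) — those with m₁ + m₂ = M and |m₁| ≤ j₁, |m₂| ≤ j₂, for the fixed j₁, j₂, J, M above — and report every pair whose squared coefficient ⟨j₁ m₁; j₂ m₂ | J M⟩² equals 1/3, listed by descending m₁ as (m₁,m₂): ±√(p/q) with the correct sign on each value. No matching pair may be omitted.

Admissible pairs with m₁+m₂ = M = -2: (-1,-1), (0,-2)
  (m₁,m₂)=(0,-2): CG² = 1/3, CG = +√(1/3)   ← matches the target
  (m₁,m₂)=(-1,-1): CG² = 2/3, CG = +√(2/3)
Pairs with CG² = 1/3: (0,-2): +√(1/3)

(0,-2): +√(1/3)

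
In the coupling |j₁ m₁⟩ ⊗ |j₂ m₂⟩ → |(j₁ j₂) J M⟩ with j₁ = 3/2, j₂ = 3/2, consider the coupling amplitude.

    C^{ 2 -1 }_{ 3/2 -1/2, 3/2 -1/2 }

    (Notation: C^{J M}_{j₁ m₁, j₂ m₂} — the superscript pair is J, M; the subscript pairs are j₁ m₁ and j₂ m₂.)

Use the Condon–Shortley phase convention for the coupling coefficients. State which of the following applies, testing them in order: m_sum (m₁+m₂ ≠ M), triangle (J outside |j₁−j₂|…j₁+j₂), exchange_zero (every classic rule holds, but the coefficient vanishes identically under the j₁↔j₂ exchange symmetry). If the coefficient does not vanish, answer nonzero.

exchange_zero

m-sum: m₁+m₂ = -1/2+(-1/2) = -1, M = -1  ✓
triangle: |j₁−j₂| = 0 ≤ J = 2 ≤ j₁+j₂ = 3  ✓
exchange: j₁=j₂ and m₁=m₂, and (−1)^(j₁+j₂−J) = (−1)^1 = −1 forces ⟨j₁m₁;j₂m₂|JM⟩ = −⟨j₂m₂;j₁m₁|JM⟩ = −⟨j₁m₁;j₂m₂|JM⟩ ⇒ the coefficient vanishes identically
Racah sum check: Σ_k collapses to 0 ⇒ CG = 0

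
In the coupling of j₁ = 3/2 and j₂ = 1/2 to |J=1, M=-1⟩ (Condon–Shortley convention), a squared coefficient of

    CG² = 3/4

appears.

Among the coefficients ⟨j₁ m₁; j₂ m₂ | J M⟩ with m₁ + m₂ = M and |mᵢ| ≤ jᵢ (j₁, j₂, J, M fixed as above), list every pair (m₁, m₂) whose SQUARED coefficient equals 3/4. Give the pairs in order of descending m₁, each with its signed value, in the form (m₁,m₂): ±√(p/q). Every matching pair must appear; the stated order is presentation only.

Admissible pairs with m₁+m₂ = M = -1: (-3/2,1/2), (-1/2,-1/2)
  (m₁,m₂)=(-1/2,-1/2): CG² = 1/4, CG = +√(1/4)
  (m₁,m₂)=(-3/2,1/2): CG² = 3/4, CG = −√(3/4)   ← matches the target
Pairs with CG² = 3/4: (-3/2,1/2): −√(3/4)

(-3/2,1/2): −√(3/4)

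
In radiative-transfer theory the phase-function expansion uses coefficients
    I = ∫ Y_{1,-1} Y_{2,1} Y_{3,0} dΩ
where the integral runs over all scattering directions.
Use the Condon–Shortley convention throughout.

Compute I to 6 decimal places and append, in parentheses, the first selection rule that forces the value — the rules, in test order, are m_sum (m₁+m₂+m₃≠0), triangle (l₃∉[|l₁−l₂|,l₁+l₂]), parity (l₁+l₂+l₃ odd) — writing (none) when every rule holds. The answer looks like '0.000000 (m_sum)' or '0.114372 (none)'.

0.143048 (none)

Checks pass: Σm=0; 6 even; l₃=3∈[1,3].
(2·1+1)(2·2+1)(2·3+1) = 105
Δ: 0! 2! 4! / 7! → 1/105
sum: t=0:+1/4 = 1/4
3j²(1 2 3; 0 0 0) = Δ·Π!·Σ² = 3/35  (sign -1)
sum: t=0:+1/12 = 1/12
3j²(1 2 3; -1 1 0) = Δ·Π!·Σ² = 1/35  (sign -1)
combine: 4πI² = 105·3/35·1/35 = 9/35
take √, sign +1: I = 0.14304817
No selection rule forces the value: the integral is nonzero (none).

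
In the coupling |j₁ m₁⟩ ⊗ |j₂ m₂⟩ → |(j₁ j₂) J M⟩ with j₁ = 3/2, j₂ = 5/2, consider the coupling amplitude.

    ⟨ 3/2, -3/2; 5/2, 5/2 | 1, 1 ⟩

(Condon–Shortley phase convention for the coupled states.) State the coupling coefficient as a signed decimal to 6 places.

-0.707107  (= −√(1/2))

triangle: 3!·0!·2!/6! = 12/720
(j±m)!: 0!·3!·5!·0!·2!·0! = 1440
prefactor² = (2J+1)·Δ·N² = 72
  k=3: −1/(3!·0!·0!·2!·0!·0!) = -1/12
Σ = -1/12  ⇒  CG² = 72·(-1/12)² = 1/2
CG = −√(1/2) = -0.707107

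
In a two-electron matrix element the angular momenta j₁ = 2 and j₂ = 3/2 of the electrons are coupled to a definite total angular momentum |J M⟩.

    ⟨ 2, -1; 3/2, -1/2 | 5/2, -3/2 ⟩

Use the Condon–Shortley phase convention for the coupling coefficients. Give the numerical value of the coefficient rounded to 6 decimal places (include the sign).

j₁+j₂−J=1  J+j₁−j₂=3  J−j₁+j₂=2  j₁+j₂+J+1=7
(j₁±m₁, j₂±m₂, J±M) = (1,3,1,2,1,4)
P² = 144/35
sum k=0..1:
  [0] +1/6 = 1/6
  [1] −1/4 = -1/4
S = -1/12
C² = P²·S² = 1/35 ; C = -0.169031

−√(1/35) = -0.169031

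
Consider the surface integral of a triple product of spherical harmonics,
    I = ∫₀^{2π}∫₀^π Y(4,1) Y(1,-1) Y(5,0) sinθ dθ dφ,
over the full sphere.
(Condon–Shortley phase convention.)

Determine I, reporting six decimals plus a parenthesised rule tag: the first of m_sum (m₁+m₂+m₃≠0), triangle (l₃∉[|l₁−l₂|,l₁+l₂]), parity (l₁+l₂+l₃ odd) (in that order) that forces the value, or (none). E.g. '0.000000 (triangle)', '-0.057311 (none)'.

Checks pass: Σm=0; 10 even; l₃=5∈[3,5].
(2·4+1)(2·1+1)(2·5+1) = 297
Δ: 0! 8! 2! / 11! → 1/495
sum: t=0:+1/576 = 1/576
3j²(4 1 5; 0 0 0) = Δ·Π!·Σ² = 5/99  (sign -1)
sum: t=0:+1/1440 = 1/1440
3j²(4 1 5; 1 -1 0) = Δ·Π!·Σ² = 2/99  (sign -1)
combine: 4πI² = 297·5/99·2/99 = 10/33
take √, sign +1: I = 0.15528807
No selection rule forces the value: the integral is nonzero (none).

0.155288 (none)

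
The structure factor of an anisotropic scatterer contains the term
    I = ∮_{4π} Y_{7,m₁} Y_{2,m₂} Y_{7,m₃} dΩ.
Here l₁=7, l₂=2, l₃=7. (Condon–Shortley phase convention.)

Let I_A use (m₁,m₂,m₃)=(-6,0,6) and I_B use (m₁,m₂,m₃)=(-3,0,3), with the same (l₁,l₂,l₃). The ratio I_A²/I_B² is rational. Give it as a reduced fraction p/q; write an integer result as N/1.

2704/841

Same 7,2,7: normalisation and zero-m 3j drop out of the ratio.
A: Δ: 2! 12! 2! / 17! → 1/185640; sum: t=1:−1/479001600 t=2:+1/159667200 = 1/239500800; 3j²(7 2 7; -6 0 6) = Δ·Π!·Σ² = 26/1785  (sign -1)
B: Δ: 2! 12! 2! / 17! → 1/185640; sum: t=0:+1/29030400 t=1:−1/2177280 t=2:+1/3870720 = -29/174182400; 3j²(7 2 7; -3 0 3) = Δ·Π!·Σ² = 841/185640  (sign -1)
I_A²/I_B² = (26/1785)/(841/185640) = 2704/841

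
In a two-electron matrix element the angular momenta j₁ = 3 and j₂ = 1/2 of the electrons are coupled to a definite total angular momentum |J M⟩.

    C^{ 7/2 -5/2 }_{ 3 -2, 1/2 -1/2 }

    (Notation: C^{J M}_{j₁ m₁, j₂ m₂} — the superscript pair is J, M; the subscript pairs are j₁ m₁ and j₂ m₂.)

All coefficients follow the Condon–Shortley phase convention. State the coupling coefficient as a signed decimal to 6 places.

+√(6/7) ≈ +0.925820

triangle: 0!×6!×1!/8! = 720/40320
(j±m)!: 1!×5!×0!×1!×1!×6! = 86400
prefactor² = (2J+1)×Δ×N² = 86400/7
  k=0: +1/(0!×0!×5!×0!×1!×1!) = 1/120
Σ = 1/120  ⇒  CG² = 86400/7×(1/120)² = 6/7
CG = +√(6/7) = +0.925820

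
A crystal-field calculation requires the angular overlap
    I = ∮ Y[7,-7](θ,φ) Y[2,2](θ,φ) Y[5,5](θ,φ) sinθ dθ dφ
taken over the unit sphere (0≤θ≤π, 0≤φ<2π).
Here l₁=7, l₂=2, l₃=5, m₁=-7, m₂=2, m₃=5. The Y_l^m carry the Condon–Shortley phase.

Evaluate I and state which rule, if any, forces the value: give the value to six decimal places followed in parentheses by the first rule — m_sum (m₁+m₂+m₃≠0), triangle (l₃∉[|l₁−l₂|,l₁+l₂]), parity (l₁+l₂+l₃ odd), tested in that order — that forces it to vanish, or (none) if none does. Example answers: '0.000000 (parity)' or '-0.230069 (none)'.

-0.358536 (none)

Checks pass: Σm=0; 14 even; l₃=5∈[5,9].
(2·7+1)(2·2+1)(2·5+1) = 825
Δ: 4! 10! 0! / 15! → 1/15015
sum: t=2:+1/57600 = 1/57600
3j²(7 2 5; 0 0 0) = Δ·Π!·Σ² = 21/715  (sign -1)
sum: t=4:+1/87091200 = 1/87091200
3j²(7 2 5; -7 2 5) = Δ·Π!·Σ² = 1/15  (sign +1)
combine: 4πI² = 825·21/715·1/15 = 21/13
take √, sign -1: I = -0.35853622
No selection rule forces the value: the integral is nonzero (none).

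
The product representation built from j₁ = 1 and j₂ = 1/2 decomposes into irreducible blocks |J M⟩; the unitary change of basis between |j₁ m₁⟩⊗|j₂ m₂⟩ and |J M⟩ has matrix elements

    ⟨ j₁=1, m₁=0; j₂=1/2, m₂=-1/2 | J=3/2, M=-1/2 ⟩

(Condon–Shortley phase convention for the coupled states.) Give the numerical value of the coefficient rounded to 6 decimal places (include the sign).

+√(2/3) = +0.816497

√[4·0!2!1!/4! · 1!1!0!1!1!2!] = √(2/3)
  +(−1)^0/∏(0,0,1,0,1,1)! = 1  (running 1)
⟨..|..⟩ = √(2/3)·(1) = +0.816497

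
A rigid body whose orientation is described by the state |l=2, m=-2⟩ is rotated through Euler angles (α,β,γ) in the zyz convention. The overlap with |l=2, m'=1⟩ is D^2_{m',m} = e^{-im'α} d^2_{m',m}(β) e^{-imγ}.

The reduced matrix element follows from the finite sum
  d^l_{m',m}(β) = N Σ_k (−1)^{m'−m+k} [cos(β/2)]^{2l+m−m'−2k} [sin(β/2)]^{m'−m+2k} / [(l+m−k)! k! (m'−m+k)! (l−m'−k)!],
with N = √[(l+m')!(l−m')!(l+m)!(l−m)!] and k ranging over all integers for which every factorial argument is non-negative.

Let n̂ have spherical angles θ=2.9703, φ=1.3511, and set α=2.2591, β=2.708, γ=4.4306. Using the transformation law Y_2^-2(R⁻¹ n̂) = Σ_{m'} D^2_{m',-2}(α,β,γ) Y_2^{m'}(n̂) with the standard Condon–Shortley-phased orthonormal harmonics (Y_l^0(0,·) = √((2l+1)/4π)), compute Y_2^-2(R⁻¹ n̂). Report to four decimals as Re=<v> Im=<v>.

Need the full column D^2_{m',-2} for m'=−2..2 at α=2.2591, β=2.7080, γ=4.4306.
cos(β/2)=0.215102, sin(β/2)=0.976592
d^2_{-2,-2}: single k=0 term ⇒ +0.002141;  D = +0.001471+0.001555i
d^2_{-1,-2}: single k=0 term ⇒ -0.019439;  D = -0.002418+0.019288i
d^2_{0,-2}: single k=0 term ⇒ +0.108091;  D = -0.091375+0.057744i
d^2_{1,-2}: single k=0 term ⇒ -0.400695;  D = -0.380490-0.125632i
d^2_{2,-2}: single k=0 term ⇒ +0.909603;  D = -0.328408-0.848249i
Y_2^{m'}(θ=2.9703,φ=1.3511) and Σ D·Y over m':
  (+0.0015+0.0016i)·(-0.0102-0.0048i)  (-0.0024+0.0193i)·(-0.0283+0.1266i)  (-0.0914+0.0577i)·(+0.6033+0.0000i)  (-0.3805-0.1256i)·(+0.0283+0.1266i)  (-0.3284-0.8482i)·(-0.0102+0.0048i)
Y_2^-2(R⁻¹ n̂) = -0.044972-0.010728i

Re=-0.0450 Im=-0.0107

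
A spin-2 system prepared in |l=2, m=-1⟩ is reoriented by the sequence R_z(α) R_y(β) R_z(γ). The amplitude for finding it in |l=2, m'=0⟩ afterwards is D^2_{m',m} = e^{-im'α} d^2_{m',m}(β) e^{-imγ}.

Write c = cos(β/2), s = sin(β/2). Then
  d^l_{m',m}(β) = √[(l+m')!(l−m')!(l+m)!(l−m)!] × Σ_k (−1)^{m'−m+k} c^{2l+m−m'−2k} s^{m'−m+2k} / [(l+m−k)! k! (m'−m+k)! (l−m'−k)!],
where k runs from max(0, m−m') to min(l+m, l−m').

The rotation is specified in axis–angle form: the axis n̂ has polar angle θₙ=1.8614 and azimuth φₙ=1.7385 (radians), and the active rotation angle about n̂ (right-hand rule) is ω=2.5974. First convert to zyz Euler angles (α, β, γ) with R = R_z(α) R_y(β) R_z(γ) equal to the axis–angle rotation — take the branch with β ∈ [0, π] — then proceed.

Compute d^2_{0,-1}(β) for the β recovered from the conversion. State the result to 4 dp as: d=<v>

d=0.6123

Axis–angle → zyz. n̂ = (sinθₙcosφₙ, sinθₙsinφₙ, cosθₙ) = (-0.159920, +0.944630, -0.286531), ω = 2.5974.
R = I cosω + sinω [n̂]ₓ + (1−cosω) n̂n̂ᵀ gives
  R = [-0.808091, -0.131964, +0.574086; -0.428653, +0.800206, -0.419437; -0.404036, -0.585027, -0.703206]
β = atan2(√(R₁₃²+R₂₃²), R₃₃) = 2.350693; α = atan2(R₂₃, R₁₃) mod 2π = 5.652205; γ = atan2(R₃₂, −R₃₁) mod 2π = 5.316797
d^2_{0,-1}(β=2.3507) via the finite sum:
With c≡cos(β/2)=0.385224 and s≡sin(β/2)=0.922823, N=[2·2·1·6]^{1/2}=4.898979
The bounds max(0,m−m')=0 and min(l+m,l−m')=1 give 2 terms
  k=0: (−1)^1·4.8990/(2)·0.3852^3·0.9228^1 = -0.129221
  k=1: (−1)^2·4.8990/(2)·0.3852^1·0.9228^3 = +0.741556
d^2_{0,-1}(2.3507) = -0.129221 +0.741556 = +0.612335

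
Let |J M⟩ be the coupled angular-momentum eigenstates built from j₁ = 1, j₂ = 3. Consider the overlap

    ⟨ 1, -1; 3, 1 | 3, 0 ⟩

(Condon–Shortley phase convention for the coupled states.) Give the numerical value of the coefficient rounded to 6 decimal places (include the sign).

j₁+j₂−J=1  J+j₁−j₂=1  J−j₁+j₂=5  j₁+j₂+J+1=8
(j₁±m₁, j₂±m₂, J±M) = (0,2,4,2,3,3)
P² = 72
sum k=1..1:
  [1] −1/12 = -1/12
S = -1/12
C² = P²·S² = 1/2 ; C = -0.707107

−√(1/2) = -0.707107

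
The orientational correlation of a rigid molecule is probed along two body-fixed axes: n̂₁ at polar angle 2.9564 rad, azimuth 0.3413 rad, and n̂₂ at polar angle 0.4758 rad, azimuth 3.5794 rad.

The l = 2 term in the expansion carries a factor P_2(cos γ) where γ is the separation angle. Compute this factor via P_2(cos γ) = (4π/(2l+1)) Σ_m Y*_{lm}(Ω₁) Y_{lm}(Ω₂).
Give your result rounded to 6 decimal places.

Expand P_2 via completeness: Σ_{m} conj(Y_{2,m}) at Ω₁ times Y_{2,m} at Ω₂ —
  term(m=-2) = 0.00104 - 0.00020j   from Y*(Ω₁)=0.01016 + 0.00826j, Y(Ω₂)=0.05191 - 0.06224j
  term(m=-1) = 0.04378 - 0.00424j   from Y*(Ω₁)=-0.13176 - 0.04680j, Y(Ω₂)=-0.28489 + 0.13336j
  term(m=+0) = 0.25880 + 0.00000j   from Y*(Ω₁)=0.59870 + 0.00000j, Y(Ω₂)=0.43227 + 0.00000j
  term(m=+1) = 0.04378 + 0.00424j   from Y*(Ω₁)=0.13176 - 0.04680j, Y(Ω₂)=0.28489 + 0.13336j
  term(m=+2) = 0.00104 + 0.00020j   from Y*(Ω₁)=0.01016 - 0.00826j, Y(Ω₂)=0.05191 + 0.06224j
Accumulated sum 0.34844 + 0.00000j; after 4π/(2l+1) scaling, 0.87572 + 0.00000j ⇒ P_2 = 0.875719

0.875719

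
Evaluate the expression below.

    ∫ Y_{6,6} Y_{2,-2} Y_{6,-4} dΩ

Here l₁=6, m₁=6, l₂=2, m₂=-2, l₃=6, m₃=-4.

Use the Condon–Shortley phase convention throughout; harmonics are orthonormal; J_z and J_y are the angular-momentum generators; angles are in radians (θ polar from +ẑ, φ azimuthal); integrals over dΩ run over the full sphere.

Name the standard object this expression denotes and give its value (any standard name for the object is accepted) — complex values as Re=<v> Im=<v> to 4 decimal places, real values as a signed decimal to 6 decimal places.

This is a Gaunt coefficient — the integral of a triple product of spherical harmonics over the sphere.
Checks pass: Σm=0; 14 even; l₃=6∈[4,8].
(2·6+1)(2·2+1)(2·6+1) = 845
Δ: 2! 10! 2! / 15! → 1/90090
sum: t=0:+1/69120 t=1:−1/14400 t=2:+1/69120 = -7/172800
3j²(6 2 6; 0 0 0) = Δ·Π!·Σ² = 14/715  (sign -1)
sum: t=0:+1/14515200 = 1/14515200
3j²(6 2 6; 6 -2 -4) = Δ·Π!·Σ² = 2/455  (sign +1)
combine: 4πI² = 845·14/715·2/455 = 4/55
take √, sign -1: I = -0.07607531

Gaunt coefficient, -0.076075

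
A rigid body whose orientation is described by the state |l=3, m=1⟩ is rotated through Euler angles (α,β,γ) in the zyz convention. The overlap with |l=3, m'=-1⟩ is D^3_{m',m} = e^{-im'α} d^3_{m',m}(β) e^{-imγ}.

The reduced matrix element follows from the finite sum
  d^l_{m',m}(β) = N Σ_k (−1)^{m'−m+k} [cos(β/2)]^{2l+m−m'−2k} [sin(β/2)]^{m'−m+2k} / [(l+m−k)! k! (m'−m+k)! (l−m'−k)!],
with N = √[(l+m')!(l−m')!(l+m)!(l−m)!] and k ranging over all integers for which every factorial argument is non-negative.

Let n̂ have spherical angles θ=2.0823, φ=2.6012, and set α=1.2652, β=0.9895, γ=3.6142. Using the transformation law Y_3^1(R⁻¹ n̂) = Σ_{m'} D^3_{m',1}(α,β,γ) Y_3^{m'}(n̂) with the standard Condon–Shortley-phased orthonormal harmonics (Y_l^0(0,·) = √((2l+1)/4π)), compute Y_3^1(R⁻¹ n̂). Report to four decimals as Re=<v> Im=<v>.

Need the full column D^3_{m',1} for m'=−3..3 at α=1.2652, β=0.9895, γ=3.6142.
cos(β/2)=0.880087, sin(β/2)=0.474812
d^3_{-3,1}: single k=4 term ⇒ +0.152469;  D = +0.149968+0.027507i
d^3_{-2,1}: k∈[3..4] ⇒ +0.461500 -0.067163 = +0.394336;  D = +0.184539-0.348492i
d^3_{-1,1}: k∈[2..4] ⇒ +0.811516 -0.314939 +0.011459 = +0.508035;  D = -0.356641-0.361810i
d^3_{0,1}: k∈[1..3] ⇒ +0.868443 -0.758322 +0.073574 = +0.183695;  D = -0.163559+0.083620i
d^3_{1,1}: k∈[0..2] ⇒ +0.464681 -1.082022 +0.236205 = -0.381136;  D = -0.063358-0.375833i
d^3_{2,1}: k∈[0..1] ⇒ -0.792776 +0.461500 = -0.331276;  D = -0.328100-0.045763i
d^3_{3,1}: single k=0 term ⇒ +0.523832;  D = +0.225100-0.473000i
Y_3^{m'}(θ=2.0823,φ=2.6012) and Σ D·Y over m':
  (+0.1500+0.0275i)·(+0.0139-0.2763i)  (+0.1845-0.3485i)·(-0.1790-0.3356i)  (-0.3566-0.3618i)·(-0.0478-0.0287i)  (-0.1636+0.0836i)·(+0.3292+0.0000i)  (-0.0634-0.3758i)·(+0.0478-0.0287i)  (-0.3281-0.0458i)·(-0.1790+0.3356i)  (+0.2251-0.4730i)·(-0.0139-0.2763i)
Y_3^1(R⁻¹ n̂) = -0.261021-0.159223i

Re=-0.2610 Im=-0.1592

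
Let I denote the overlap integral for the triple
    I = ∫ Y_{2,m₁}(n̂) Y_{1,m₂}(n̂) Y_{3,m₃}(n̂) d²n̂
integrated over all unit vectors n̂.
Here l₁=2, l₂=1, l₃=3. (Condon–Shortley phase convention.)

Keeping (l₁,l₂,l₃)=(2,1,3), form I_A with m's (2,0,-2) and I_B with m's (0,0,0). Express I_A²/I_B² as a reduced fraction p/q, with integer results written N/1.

5/9

l's match ⇒ only the (l;m) 3-j factors differ between A and B.
A: triangle coeff Δ(2,1,3) = 1/105; Σ_t [0,0]: t=0:+1/24 = 1/24; (3j)²=1/21 [(2 1 3; 2 0 -2)], sign=-1
B: triangle coeff Δ(2,1,3) = 1/105; Σ_t [0,0]: t=0:+1/4 = 1/4; (3j)²=3/35 [(2 1 3; 0 0 0)], sign=-1
I_A²/I_B² = (1/21)/(3/35) = 5/9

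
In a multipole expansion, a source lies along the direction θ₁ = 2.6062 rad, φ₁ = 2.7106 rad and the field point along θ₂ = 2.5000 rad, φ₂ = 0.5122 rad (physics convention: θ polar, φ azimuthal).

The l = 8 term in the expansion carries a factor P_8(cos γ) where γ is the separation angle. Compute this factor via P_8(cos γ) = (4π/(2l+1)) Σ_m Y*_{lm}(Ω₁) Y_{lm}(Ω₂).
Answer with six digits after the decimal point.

Summing Y*_{l m}(θ₁,φ₁)·Y_{l m}(θ₂,φ₂) over m ∈ [−8, 8]; prefactor 4π/(2·8+1) = 0.739198:
  m=-8: Y*=-0.00226 + 0.00071j  Y=-0.00489 + 0.00693j  product 0.00001 - 0.00002j
  m=-7: Y*=-0.01583 - 0.00198j  Y=0.04102 - 0.01950j  product -0.00069 + 0.00023j
  m=-6: Y*=-0.05693 - 0.03535j  Y=-0.14887 - 0.01020j  product 0.00811 + 0.00584j
  m=-5: Y*=-0.10793 - 0.16324j  Y=0.27716 + 0.18182j  product -0.00023 - 0.06487j
  m=-4: Y*=-0.06061 - 0.39262j  Y=-0.22137 - 0.42730j  product -0.15435 + 0.11281j
  m=-3: Y*=0.13974 - 0.48997j  Y=-0.01220 + 0.35654j  product 0.17299 + 0.05580j
  m=-2: Y*=0.16637 - 0.19402j  Y=-0.05515 + 0.09069j  product 0.00842 + 0.02579j
  m=-1: Y*=-0.26234 + 0.12063j  Y=0.36116 - 0.20306j  product -0.07025 + 0.09684j
  m=+0: Y*=-0.36674 + 0.00000j  Y=-0.02608 + 0.00000j  product 0.00956 + 0.00000j
  m=+1: Y*=0.26234 + 0.12063j  Y=-0.36116 - 0.20306j  product -0.07025 - 0.09684j
  m=+2: Y*=0.16637 + 0.19402j  Y=-0.05515 - 0.09069j  product 0.00842 - 0.02579j
  m=+3: Y*=-0.13974 - 0.48997j  Y=0.01220 + 0.35654j  product 0.17299 - 0.05580j
  m=+4: Y*=-0.06061 + 0.39262j  Y=-0.22137 + 0.42730j  product -0.15435 - 0.11281j
  m=+5: Y*=0.10793 - 0.16324j  Y=-0.27716 + 0.18182j  product -0.00023 + 0.06487j
  m=+6: Y*=-0.05693 + 0.03535j  Y=-0.14887 + 0.01020j  product 0.00811 - 0.00584j
  m=+7: Y*=0.01583 - 0.00198j  Y=-0.04102 - 0.01950j  product -0.00069 - 0.00023j
  m=+8: Y*=-0.00226 - 0.00071j  Y=-0.00489 - 0.00693j  product 0.00001 + 0.00002j
Σ over m = -0.06241 + 0.00000j; ×(4π/17) → -0.04613 + 0.00000j. Real part: -0.046134

-0.046134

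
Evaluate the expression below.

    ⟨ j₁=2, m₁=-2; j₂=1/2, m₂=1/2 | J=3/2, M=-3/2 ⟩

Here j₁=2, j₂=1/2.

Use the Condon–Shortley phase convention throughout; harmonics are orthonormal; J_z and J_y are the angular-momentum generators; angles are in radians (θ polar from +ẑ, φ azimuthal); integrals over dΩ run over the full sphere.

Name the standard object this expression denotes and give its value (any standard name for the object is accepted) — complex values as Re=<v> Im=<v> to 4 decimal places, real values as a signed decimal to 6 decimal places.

Clebsch–Gordan coefficient, −√(4/5) ≈ -0.894427

This is a Clebsch–Gordan (vector-coupling) coefficient.
triangle: 1!×3!×0!/5! = 6/120
(j±m)!: 0!×4!×1!×0!×0!×3! = 144
prefactor² = (2J+1)×Δ×N² = 144/5
  k=1: −1/(1!×0!×3!×0!×0!×0!) = -1/6
Σ = -1/6  ⇒  CG² = 144/5×(-1/6)² = 4/5
CG = −√(4/5) = -0.894427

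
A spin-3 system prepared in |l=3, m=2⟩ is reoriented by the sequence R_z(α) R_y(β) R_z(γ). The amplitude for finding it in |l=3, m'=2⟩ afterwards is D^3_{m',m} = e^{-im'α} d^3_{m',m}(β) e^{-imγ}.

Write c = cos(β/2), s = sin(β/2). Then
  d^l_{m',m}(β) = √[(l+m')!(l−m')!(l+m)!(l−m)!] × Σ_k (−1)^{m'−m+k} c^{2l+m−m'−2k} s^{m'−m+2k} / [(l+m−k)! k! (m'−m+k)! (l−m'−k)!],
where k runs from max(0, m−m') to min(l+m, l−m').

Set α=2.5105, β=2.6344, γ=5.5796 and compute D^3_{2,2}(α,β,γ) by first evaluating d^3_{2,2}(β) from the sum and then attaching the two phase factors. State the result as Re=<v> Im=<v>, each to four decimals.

Re=0.0163 Im=-0.0083

D^3_{2,2}(2.5105,2.6344,5.5796) = e^{-i·2·2.5105}·d^3_{2,2}(2.6344)·e^{-i·2·5.5796}. Compute d first:
Half-angle: c=0.250887, s=0.968016. N=√(120·1·120·1)=120.000000
k: max(0,(2)−(2))=0 … min(3+(2),3−(2))=1
  k=0: (−1)^0·120.0000/(120)·0.2509^6·0.9680^0 = +0.000249
  k=1: (−1)^1·120.0000/(24)·0.2509^4·0.9680^2 = -0.018563
d^3_{2,2}(2.6344) = +0.000249 -0.018563 = -0.018314
Attach z-rotation phases: D = e^{-i(2)(2.5105)}·(-0.018314)·e^{-i(2)(5.5796)} = +0.016309-0.008330i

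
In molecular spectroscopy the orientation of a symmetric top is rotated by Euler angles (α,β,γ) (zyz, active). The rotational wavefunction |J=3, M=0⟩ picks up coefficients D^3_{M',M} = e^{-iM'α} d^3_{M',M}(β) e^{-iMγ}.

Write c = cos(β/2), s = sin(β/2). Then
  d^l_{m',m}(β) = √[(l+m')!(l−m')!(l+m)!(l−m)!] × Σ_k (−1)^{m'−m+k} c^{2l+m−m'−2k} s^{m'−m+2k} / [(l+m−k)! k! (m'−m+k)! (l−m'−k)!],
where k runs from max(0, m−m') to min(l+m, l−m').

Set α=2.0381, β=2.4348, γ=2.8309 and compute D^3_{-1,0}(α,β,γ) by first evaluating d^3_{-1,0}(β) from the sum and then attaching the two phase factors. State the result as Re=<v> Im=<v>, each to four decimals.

Split into d^3_{-1,0}(β=2.4348) × two z-phases.
c=cos(2.434800/2)=0.346086, s=sin(2.434800/2)=0.938203; N=√[2·24·6·6]=41.569219
The bounds max(0,m−m')=1 and min(l+m,l−m')=3 give 3 terms
  k=1: (−1)^0·41.5692/(12)·0.3461^5·0.9382^1 = +0.016136
  k=2: (−1)^1·41.5692/(4)·0.3461^3·0.9382^3 = -0.355758
  k=3: (−1)^2·41.5692/(12)·0.3461^1·0.9382^5 = +0.871482
d^3_{-1,0}(2.4348) = +0.016136 -0.355758 +0.871482 = +0.531860
Phases: e^{-i·(-1)·2.0381}=-0.450481+0.892786i, e^{-i·(0)·2.8309}=+1.000000+0.000000i ⇒ D=-0.239593+0.474837i

Re=-0.2396 Im=0.4748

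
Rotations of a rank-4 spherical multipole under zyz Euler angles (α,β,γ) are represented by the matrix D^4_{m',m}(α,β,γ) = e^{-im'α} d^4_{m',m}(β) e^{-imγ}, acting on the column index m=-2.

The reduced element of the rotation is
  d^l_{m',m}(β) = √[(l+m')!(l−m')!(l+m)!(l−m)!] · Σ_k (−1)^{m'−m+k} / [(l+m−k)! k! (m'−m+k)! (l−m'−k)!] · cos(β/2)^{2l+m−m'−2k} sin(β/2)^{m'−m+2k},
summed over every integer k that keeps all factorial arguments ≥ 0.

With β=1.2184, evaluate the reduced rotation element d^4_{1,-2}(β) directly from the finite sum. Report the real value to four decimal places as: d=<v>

d^4_{1,-2}(β=1.2184) via the finite sum:
c=cos(1.218400/2)=0.820106, s=sin(1.218400/2)=0.572212; N=√[120·6·2·720]=1018.233765
Admissible k: 0..2 (factorial args all ≥0)
  k=0: (−1)^3·1018.2338/(72)·0.8201^5·0.5722^3 = -0.982958
  k=1: (−1)^4·1018.2338/(48)·0.8201^3·0.5722^5 = +0.717793
  k=2: (−1)^5·1018.2338/(240)·0.8201^1·0.5722^7 = -0.069888
d^4_{1,-2}(1.2184) = -0.982958 +0.717793 -0.069888 = -0.335053

d=-0.3351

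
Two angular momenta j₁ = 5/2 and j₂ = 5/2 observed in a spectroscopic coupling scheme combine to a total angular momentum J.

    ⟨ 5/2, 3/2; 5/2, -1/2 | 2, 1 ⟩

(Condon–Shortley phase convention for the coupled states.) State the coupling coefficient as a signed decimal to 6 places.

j₁+j₂−J=3  J+j₁−j₂=2  J−j₁+j₂=2  j₁+j₂+J+1=8
(j₁±m₁, j₂±m₂, J±M) = (4,1,2,3,3,1)
P² = 36/7
sum k=0..1:
  [0] +1/12 = 1/12
  [1] −1/4 = -1/4
S = -1/6
C² = P²·S² = 1/7 ; C = -0.377964

-0.377964  (= −√(1/7))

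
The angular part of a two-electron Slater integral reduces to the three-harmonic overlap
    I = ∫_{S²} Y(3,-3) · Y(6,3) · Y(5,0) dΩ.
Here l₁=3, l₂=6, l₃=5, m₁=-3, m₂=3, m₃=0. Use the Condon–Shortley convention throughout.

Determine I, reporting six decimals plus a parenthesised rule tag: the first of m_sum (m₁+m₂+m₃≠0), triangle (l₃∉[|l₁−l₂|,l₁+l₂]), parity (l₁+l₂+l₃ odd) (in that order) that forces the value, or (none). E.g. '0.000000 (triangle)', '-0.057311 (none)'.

Rules hold: Σm=0, L=14 even, 3≤5≤9.
N = 7·13·11 = 1001
Δ = 4!·2!·8!/15! = 1/675675
Racah Σ t=1..3: t=1:−1/8640 t=2:+1/2304 t=3:−1/8640 = 7/34560
⇒ 3j(3 6 5; 0 0 0)² = 7/429, sgn -1
Racah Σ t=4..4: t=4:+1/34560 = 1/34560
⇒ 3j(3 6 5; -3 3 0)² = 4/143, sgn -1
4πI² = N·(3j₀)²·(3jₘ)² = 196/429
I = +1·√(0.456876/4π) = 0.19067531
No selection rule forces the value: the integral is nonzero (none).

0.190675 (none)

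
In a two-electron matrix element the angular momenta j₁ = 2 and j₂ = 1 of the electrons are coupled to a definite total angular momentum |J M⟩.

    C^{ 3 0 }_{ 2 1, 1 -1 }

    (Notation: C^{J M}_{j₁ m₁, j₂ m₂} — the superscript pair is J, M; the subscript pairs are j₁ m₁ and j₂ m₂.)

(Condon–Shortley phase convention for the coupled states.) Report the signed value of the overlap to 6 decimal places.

j₁+j₂−J=0  J+j₁−j₂=4  J−j₁+j₂=2  j₁+j₂+J+1=7
(j₁±m₁, j₂±m₂, J±M) = (3,1,0,2,3,3)
P² = 144/5
sum k=0..0:
  [0] +1/12 = 1/12
S = 1/12
C² = P²·S² = 1/5 ; C = +0.447214

+√(1/5) = +0.447214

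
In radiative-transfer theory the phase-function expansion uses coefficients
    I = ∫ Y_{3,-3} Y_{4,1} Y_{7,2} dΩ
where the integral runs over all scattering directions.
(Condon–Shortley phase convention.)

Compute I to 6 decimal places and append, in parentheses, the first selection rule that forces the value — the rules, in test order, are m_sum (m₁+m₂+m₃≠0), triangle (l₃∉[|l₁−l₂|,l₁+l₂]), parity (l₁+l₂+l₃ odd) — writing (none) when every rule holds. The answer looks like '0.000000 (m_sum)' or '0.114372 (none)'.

m-sum 0 ✓  L=14 even ✓  1≤7≤7 ✓
Π(2lᵢ+1) = 7×9×15 = 945
triangle coeff Δ(3,4,7) = 1/45045
Σ_t [0,0]: t=0:+1/20736 = 1/20736
(3j)²=35/1287 [(3 4 7; 0 0 0)], sign=-1
Σ_t [0,0]: t=0:+1/518400 = 1/518400
(3j)²=4/2145 [(3 4 7; -3 1 2)], sign=-1
⇒ 4πI² = 980/20449
I = (+1)√(980/20449/(4π)) = 0.06175499
No selection rule forces the value: the integral is nonzero (none).

0.061755 (none)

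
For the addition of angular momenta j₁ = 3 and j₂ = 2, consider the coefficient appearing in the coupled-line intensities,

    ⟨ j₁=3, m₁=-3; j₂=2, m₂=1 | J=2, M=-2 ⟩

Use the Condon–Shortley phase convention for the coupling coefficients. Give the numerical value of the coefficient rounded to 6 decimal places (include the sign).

-0.597614

j₁+j₂−J=3  J+j₁−j₂=3  J−j₁+j₂=1  j₁+j₂+J+1=8
(j₁±m₁, j₂±m₂, J±M) = (0,6,3,1,0,4)
P² = 3240/7
sum k=3..3:
  [3] −1/36 = -1/36
S = -1/36
C² = P²·S² = 5/14 ; C = -0.597614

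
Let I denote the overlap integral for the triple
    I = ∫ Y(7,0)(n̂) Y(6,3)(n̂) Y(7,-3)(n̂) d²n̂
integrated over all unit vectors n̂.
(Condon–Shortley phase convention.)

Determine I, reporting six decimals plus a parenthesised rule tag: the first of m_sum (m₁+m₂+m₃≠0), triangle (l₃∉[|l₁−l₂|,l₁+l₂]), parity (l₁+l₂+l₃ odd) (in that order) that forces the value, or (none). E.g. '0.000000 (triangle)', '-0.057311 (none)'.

0.111416 (none)

Rules hold: Σm=0, L=20 even, 1≤7≤13.
N = 15·13·15 = 2925
Δ = 6!·8!·6!/21! = 1/2444321880
Racah Σ t=0..6: t=0:+1/2612736000 t=1:−1/20736000 t=2:+1/1658880 t=3:−1/746496 t=4:+1/1658880 t=5:−1/20736000 t=6:+1/2612736000 = -1/4354560
⇒ 3j(7 6 7; 0 0 0)² = 1000/138567, sgn +1
Racah Σ t=3..6: t=3:−1/14929920 t=4:+1/4147200 t=5:−1/8294400 t=6:+1/130636800 = 1/16329600
⇒ 3j(7 6 7; 0 3 -3)² = 1024/138567, sgn +1
4πI² = N·(3j₀)²·(3jₘ)² = 25600000/164109517
I = +1·√(0.155993/4π) = 0.11141616
No selection rule forces the value: the integral is nonzero (none).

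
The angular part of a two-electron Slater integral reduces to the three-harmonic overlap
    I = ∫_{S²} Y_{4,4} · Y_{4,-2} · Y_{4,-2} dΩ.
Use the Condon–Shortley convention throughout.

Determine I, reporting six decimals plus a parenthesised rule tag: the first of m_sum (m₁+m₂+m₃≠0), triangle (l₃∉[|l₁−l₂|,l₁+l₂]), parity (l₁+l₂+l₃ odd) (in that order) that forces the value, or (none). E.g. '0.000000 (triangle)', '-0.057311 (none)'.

0.190983 (none)

Checks pass: Σm=0; 12 even; l₃=4∈[0,8].
(2·4+1)(2·4+1)(2·4+1) = 729
Δ: 4! 4! 4! / 13! → 1/450450
sum: t=0:+1/13824 t=1:−1/216 t=2:+1/64 t=3:−1/216 t=4:+1/13824 = 5/768
3j²(4 4 4; 0 0 0) = Δ·Π!·Σ² = 18/1001  (sign +1)
sum: t=0:+1/2304 = 1/2304
3j²(4 4 4; 4 -2 -2) = Δ·Π!·Σ² = 5/143  (sign +1)
combine: 4πI² = 729·18/1001·5/143 = 65610/143143
take √, sign +1: I = 0.19098314
No selection rule forces the value: the integral is nonzero (none).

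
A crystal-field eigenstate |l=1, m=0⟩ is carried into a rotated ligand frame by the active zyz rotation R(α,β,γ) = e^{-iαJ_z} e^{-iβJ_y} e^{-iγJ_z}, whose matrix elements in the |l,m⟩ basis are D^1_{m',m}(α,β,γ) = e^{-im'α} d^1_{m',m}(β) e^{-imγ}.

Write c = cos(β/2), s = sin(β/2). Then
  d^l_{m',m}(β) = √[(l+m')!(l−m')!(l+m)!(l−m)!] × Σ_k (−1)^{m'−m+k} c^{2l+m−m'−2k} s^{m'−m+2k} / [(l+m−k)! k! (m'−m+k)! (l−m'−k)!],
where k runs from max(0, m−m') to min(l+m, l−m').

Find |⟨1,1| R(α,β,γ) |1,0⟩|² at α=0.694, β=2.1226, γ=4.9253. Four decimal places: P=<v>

P=0.3626

Split into d^1_{1,0}(β=2.1226) × two z-phases.
Half-angle: c=0.487738, s=0.872990. N=√(2·1·1·1)=1.414214
k∈{0} keeps every argument non-negative
  k=0: (−1)^1·1.4142/(1)·0.4877^1·0.8730^1 = -0.602158
d^1_{1,0}(2.1226) = -0.602158
|D^1_{1,0}|² = |d^1_{1,0}(β)|² = (-0.602158)² = 0.362595 (the z-rotation phases have unit modulus)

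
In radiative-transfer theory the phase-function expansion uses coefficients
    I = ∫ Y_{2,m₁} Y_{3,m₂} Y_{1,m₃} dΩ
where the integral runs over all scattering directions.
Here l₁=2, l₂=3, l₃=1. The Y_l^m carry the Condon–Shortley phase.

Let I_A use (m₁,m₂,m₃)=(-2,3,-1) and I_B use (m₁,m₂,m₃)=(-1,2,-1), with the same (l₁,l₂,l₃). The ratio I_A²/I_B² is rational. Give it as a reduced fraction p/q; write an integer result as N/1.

3/2

Same 2,3,1: normalisation and zero-m 3j drop out of the ratio.
A: Δ: 4! 0! 2! / 7! → 1/105; sum: t=4:+1/48 = 1/48; 3j²(2 3 1; -2 3 -1) = Δ·Π!·Σ² = 1/7  (sign +1)
B: Δ: 4! 0! 2! / 7! → 1/105; sum: t=3:−1/12 = -1/12; 3j²(2 3 1; -1 2 -1) = Δ·Π!·Σ² = 2/21  (sign -1)
I_A²/I_B² = (1/7)/(2/21) = 3/2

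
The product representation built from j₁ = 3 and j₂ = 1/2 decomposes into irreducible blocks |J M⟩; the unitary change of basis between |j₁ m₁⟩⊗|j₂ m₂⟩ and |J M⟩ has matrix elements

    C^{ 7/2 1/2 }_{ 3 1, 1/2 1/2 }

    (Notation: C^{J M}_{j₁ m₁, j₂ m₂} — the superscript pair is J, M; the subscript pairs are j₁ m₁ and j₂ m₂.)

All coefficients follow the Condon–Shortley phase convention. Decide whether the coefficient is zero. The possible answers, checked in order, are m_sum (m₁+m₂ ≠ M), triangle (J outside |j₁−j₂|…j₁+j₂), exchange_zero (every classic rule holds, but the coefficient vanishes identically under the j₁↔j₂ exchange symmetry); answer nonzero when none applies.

m-sum: m₁+m₂ = 1+1/2 = 3/2, M = 1/2  ✗ ⇒ coefficient is 0

m_sum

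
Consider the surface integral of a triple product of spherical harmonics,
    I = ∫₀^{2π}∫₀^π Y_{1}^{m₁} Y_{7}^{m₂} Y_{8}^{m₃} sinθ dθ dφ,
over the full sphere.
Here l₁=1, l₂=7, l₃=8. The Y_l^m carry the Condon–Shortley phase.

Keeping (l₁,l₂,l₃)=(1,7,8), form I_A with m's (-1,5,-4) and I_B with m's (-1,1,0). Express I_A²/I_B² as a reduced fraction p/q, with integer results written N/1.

3/14

l's match ⇒ only the (l;m) 3-j factors differ between A and B.
A: triangle coeff Δ(1,7,8) = 1/2040; Σ_t [0,0]: t=0:+1/1916006400 = 1/1916006400; (3j)²=1/340 [(1 7 8; -1 5 -4)], sign=+1
B: triangle coeff Δ(1,7,8) = 1/2040; Σ_t [0,0]: t=0:+1/58060800 = 1/58060800; (3j)²=7/510 [(1 7 8; -1 1 0)], sign=+1
I_A²/I_B² = (1/340)/(7/510) = 3/14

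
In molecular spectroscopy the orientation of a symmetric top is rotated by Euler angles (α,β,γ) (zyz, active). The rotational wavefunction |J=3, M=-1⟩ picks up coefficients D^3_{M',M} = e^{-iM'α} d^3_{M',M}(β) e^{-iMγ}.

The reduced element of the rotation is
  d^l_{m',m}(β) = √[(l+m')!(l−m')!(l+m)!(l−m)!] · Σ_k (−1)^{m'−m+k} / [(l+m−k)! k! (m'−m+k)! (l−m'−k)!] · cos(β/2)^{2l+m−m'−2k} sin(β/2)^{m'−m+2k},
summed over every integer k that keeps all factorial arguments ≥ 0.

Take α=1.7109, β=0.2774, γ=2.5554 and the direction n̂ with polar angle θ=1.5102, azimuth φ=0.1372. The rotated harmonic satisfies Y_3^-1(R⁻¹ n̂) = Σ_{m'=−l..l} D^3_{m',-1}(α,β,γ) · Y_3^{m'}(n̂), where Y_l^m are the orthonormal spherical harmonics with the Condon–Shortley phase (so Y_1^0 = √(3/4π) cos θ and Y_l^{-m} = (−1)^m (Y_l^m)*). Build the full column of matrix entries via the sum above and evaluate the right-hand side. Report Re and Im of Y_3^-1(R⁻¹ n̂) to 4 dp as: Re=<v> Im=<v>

Need the full column D^3_{m',-1} for m'=−3..3 at α=1.7109, β=0.2774, γ=2.5554.
cos(β/2)=0.990397, sin(β/2)=0.138256
d^3_{-3,-1}: single k=2 term ⇒ +0.071228;  D = +0.011761+0.070250i
d^3_{-2,-1}: k∈[1..2] ⇒ +0.416609 -0.016237 = +0.400372;  D = +0.381775-0.120605i
d^3_{-1,-1}: k∈[0..2] ⇒ +0.943745 -0.147127 +0.002150 = +0.798768;  D = -0.344621-0.720602i
d^3_{0,-1}: k∈[0..2] ⇒ -0.456372 +0.026680 -0.000173 = -0.429866;  D = +0.358101-0.237799i
d^3_{1,-1}: k∈[0..2] ⇒ +0.110345 -0.002867 +0.000007 = +0.107485;  D = +0.071381+0.080360i
d^3_{2,-1}: k∈[0..1] ⇒ -0.016237 +0.000158 = -0.016079;  D = -0.010412+0.012252i
d^3_{3,-1}: single k=0 term ⇒ +0.001388;  D = -0.001173-0.000742i
Y_3^{m'}(θ=1.5102,φ=0.1372) and Σ D·Y over m':
  (+0.0118+0.0702i)·(+0.3803-0.1660i)  (+0.3818-0.1206i)·(+0.0594-0.0167i)  (-0.3446-0.7206i)·(-0.3137+0.0433i)  (+0.3581-0.2378i)·(-0.0674+0.0000i)  (+0.0714+0.0804i)·(+0.3137+0.0433i)  (-0.0104+0.0123i)·(+0.0594+0.0167i)  (-0.0012-0.0007i)·(-0.3803-0.1660i)
Y_3^-1(R⁻¹ n̂) = +0.170378+0.267702i

Re=0.1704 Im=0.2677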